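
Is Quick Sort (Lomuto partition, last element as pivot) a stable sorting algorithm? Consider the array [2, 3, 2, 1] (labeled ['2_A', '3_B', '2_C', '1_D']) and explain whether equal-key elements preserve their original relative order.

Trace Quick Sort on the labeled array (the key is the number; the letter only tracks identity):
  Partition indices 0..3 around pivot 1_D -> [1_D, 3_B, 2_C, 2_A]
  Partition indices 1..3 around pivot 2_A -> [1_D, 2_C, 2_A, 3_B]
Final order: [1_D, 2_C, 2_A, 3_B]
Equal keys:
  value 2: originally 2_A, 2_C; after sorting 2_C, 2_A -> order changed
Equal keys were reordered, so Quick Sort is not stable: partition swaps elements across long distances and can reorder equal keys. (One such input is enough; an unstable sort may happen to preserve order on other inputs, but it gives no guarantee.)
Answer: Not stable


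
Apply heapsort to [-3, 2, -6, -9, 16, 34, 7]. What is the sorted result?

Build heap: [34, 16, 7, -9, 2, -6, -3]
Extract 34: [16, 2, 7, -9, -3, -6, 34]
Extract 16: [7, 2, -6, -9, -3, 16, 34]
Extract 7: [2, -3, -6, -9, 7, 16, 34]
Extract 2: [-3, -9, -6, 2, 7, 16, 34]
Extract -3: [-6, -9, -3, 2, 7, 16, 34]
Extract -6: [-9, -6, -3, 2, 7, 16, 34]


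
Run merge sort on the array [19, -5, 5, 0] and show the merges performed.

Divide and conquer:
  Merge [19] + [-5] -> [-5, 19]
  Merge [5] + [0] -> [0, 5]
  Merge [-5, 19] + [0, 5] -> [-5, 0, 5, 19]


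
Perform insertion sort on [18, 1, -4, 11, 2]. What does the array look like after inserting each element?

First element 18 is already 'sorted'
Insert 1: shifted 1 elements -> [1, 18, -4, 11, 2]
Insert -4: shifted 2 elements -> [-4, 1, 18, 11, 2]
Insert 11: shifted 1 elements -> [-4, 1, 11, 18, 2]
Insert 2: shifted 2 elements -> [-4, 1, 2, 11, 18]


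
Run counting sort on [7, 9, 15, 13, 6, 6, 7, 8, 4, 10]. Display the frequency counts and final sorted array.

Count array: [0, 0, 0, 0, 1, 0, 2, 2, 1, 1, 1, 0, 0, 1, 0, 1]
(count[i] = number of elements equal to i)
Cumulative count: [0, 0, 0, 0, 1, 1, 3, 5, 6, 7, 8, 8, 8, 9, 9, 10]
Sorted: [4, 6, 6, 7, 7, 8, 9, 10, 13, 15]


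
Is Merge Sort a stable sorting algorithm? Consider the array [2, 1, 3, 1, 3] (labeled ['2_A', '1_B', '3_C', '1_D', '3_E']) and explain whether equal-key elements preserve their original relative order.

Trace Merge Sort on the labeled array (the key is the number; the letter only tracks identity):
  Merge [2_A] + [1_B] -> [1_B, 2_A]
  Merge [1_D] + [3_E] -> [1_D, 3_E]
  Merge [3_C] + [1_D, 3_E] -> [1_D, 3_C, 3_E]
  Merge [1_B, 2_A] + [1_D, 3_C, 3_E] -> [1_B, 1_D, 2_A, 3_C, 3_E]
Final order: [1_B, 1_D, 2_A, 3_C, 3_E]
Equal keys:
  value 1: originally 1_B, 1_D; after sorting 1_B, 1_D -> order preserved
  value 3: originally 3_C, 3_E; after sorting 3_C, 3_E -> order preserved
All equal keys kept their original relative order. Merge Sort is stable: when the heads of the two halves are equal the merge takes from the left half first.
Answer: Stable


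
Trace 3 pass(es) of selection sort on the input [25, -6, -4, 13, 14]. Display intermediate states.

Pass 1: Select minimum -6 at index 1, swap -> [-6, 25, -4, 13, 14]
Pass 2: Select minimum -4 at index 2, swap -> [-6, -4, 25, 13, 14]
Pass 3: Select minimum 13 at index 3, swap -> [-6, -4, 13, 25, 14]


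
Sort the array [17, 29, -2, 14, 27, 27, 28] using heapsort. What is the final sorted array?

Build heap: [29, 27, 28, 14, 17, 27, -2]
Extract 29: [28, 27, 27, 14, 17, -2, 29]
Extract 28: [27, 17, 27, 14, -2, 28, 29]
Extract 27: [27, 17, -2, 14, 27, 28, 29]
Extract 27: [17, 14, -2, 27, 27, 28, 29]
Extract 17: [14, -2, 17, 27, 27, 28, 29]
Extract 14: [-2, 14, 17, 27, 27, 28, 29]


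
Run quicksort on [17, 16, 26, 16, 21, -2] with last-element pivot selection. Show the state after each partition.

Partition 1: pivot=-2 at index 0 -> [-2, 16, 26, 16, 21, 17]
Partition 2: pivot=17 at index 3 -> [-2, 16, 16, 17, 21, 26]
Partition 3: pivot=16 at index 2 -> [-2, 16, 16, 17, 21, 26]
Partition 4: pivot=26 at index 5 -> [-2, 16, 16, 17, 21, 26]


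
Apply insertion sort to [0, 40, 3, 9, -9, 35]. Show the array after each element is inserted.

First element 0 is already 'sorted'
Insert 40: shifted 0 elements -> [0, 40, 3, 9, -9, 35]
Insert 3: shifted 1 elements -> [0, 3, 40, 9, -9, 35]
Insert 9: shifted 1 elements -> [0, 3, 9, 40, -9, 35]
Insert -9: shifted 4 elements -> [-9, 0, 3, 9, 40, 35]
Insert 35: shifted 1 elements -> [-9, 0, 3, 9, 35, 40]


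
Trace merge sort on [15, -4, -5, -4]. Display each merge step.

Divide and conquer:
  Merge [15] + [-4] -> [-4, 15]
  Merge [-5] + [-4] -> [-5, -4]
  Merge [-4, 15] + [-5, -4] -> [-5, -4, -4, 15]


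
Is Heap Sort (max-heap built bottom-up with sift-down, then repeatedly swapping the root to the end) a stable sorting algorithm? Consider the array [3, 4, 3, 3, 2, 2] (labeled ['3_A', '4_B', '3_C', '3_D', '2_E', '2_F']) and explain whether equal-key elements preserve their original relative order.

Trace Heap Sort on the labeled array (the key is the number; the letter only tracks identity):
  Build max-heap: [4_B, 3_A, 3_C, 3_D, 2_E, 2_F]
  Swap root 4_B to index 5, re-heapify first 5 -> [3_A, 3_D, 3_C, 2_F, 2_E, 4_B]
  Swap root 3_A to index 4, re-heapify first 4 -> [3_D, 2_E, 3_C, 2_F, 3_A, 4_B]
  Swap root 3_D to index 3, re-heapify first 3 -> [3_C, 2_E, 2_F, 3_D, 3_A, 4_B]
  Swap root 3_C to index 2, re-heapify first 2 -> [2_F, 2_E, 3_C, 3_D, 3_A, 4_B]
  Swap root 2_F to index 1, re-heapify first 1 -> [2_E, 2_F, 3_C, 3_D, 3_A, 4_B]
Final order: [2_E, 2_F, 3_C, 3_D, 3_A, 4_B]
Equal keys:
  value 2: originally 2_E, 2_F; after sorting 2_E, 2_F -> order preserved
  value 3: originally 3_A, 3_C, 3_D; after sorting 3_C, 3_D, 3_A -> order changed
Equal keys were reordered, so Heap Sort is not stable: heap construction and root-to-end swaps move elements without regard to the original order of equal keys. (One such input is enough; an unstable sort may happen to preserve order on other inputs, but it gives no guarantee.)
Answer: Not stable


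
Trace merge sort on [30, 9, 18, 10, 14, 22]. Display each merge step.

Divide and conquer:
  Merge [9] + [18] -> [9, 18]
  Merge [30] + [9, 18] -> [9, 18, 30]
  Merge [14] + [22] -> [14, 22]
  Merge [10] + [14, 22] -> [10, 14, 22]
  Merge [9, 18, 30] + [10, 14, 22] -> [9, 10, 14, 18, 22, 30]


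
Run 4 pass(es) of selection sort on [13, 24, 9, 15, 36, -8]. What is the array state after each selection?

Pass 1: Select minimum -8 at index 5, swap -> [-8, 24, 9, 15, 36, 13]
Pass 2: Select minimum 9 at index 2, swap -> [-8, 9, 24, 15, 36, 13]
Pass 3: Select minimum 13 at index 5, swap -> [-8, 9, 13, 15, 36, 24]
Pass 4: Select minimum 15 at index 3, swap -> [-8, 9, 13, 15, 36, 24]


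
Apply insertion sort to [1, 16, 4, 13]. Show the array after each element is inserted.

First element 1 is already 'sorted'
Insert 16: shifted 0 elements -> [1, 16, 4, 13]
Insert 4: shifted 1 elements -> [1, 4, 16, 13]
Insert 13: shifted 1 elements -> [1, 4, 13, 16]


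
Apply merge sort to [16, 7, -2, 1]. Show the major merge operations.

Divide and conquer:
  Merge [16] + [7] -> [7, 16]
  Merge [-2] + [1] -> [-2, 1]
  Merge [7, 16] + [-2, 1] -> [-2, 1, 7, 16]


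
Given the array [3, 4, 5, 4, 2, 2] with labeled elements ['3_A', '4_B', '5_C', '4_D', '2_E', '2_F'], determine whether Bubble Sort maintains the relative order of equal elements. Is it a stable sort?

Trace Bubble Sort on the labeled array (the key is the number; the letter only tracks identity):
  After pass 1: [3_A, 4_B, 4_D, 2_E, 2_F, 5_C]
  After pass 2: [3_A, 4_B, 2_E, 2_F, 4_D, 5_C]
  After pass 3: [3_A, 2_E, 2_F, 4_B, 4_D, 5_C]
  After pass 4: [2_E, 2_F, 3_A, 4_B, 4_D, 5_C]
  After pass 5: [2_E, 2_F, 3_A, 4_B, 4_D, 5_C] (no swaps, done)
Final order: [2_E, 2_F, 3_A, 4_B, 4_D, 5_C]
Equal keys:
  value 2: originally 2_E, 2_F; after sorting 2_E, 2_F -> order preserved
  value 4: originally 4_B, 4_D; after sorting 4_B, 4_D -> order preserved
All equal keys kept their original relative order. Bubble Sort is stable: it only swaps adjacent elements when the left one is strictly greater, so equal keys never move past each other.
Answer: Stable


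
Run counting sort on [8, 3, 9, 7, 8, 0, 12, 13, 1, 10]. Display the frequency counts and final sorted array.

Count array: [1, 1, 0, 1, 0, 0, 0, 1, 2, 1, 1, 0, 1, 1]
(count[i] = number of elements equal to i)
Cumulative count: [1, 2, 2, 3, 3, 3, 3, 4, 6, 7, 8, 8, 9, 10]
Sorted: [0, 1, 3, 7, 8, 8, 9, 10, 12, 13]


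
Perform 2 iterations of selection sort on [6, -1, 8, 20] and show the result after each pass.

Pass 1: Select minimum -1 at index 1, swap -> [-1, 6, 8, 20]
Pass 2: Select minimum 6 at index 1, swap -> [-1, 6, 8, 20]


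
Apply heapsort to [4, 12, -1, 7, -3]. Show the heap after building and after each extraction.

Build heap: [12, 7, -1, 4, -3]
Extract 12: [7, 4, -1, -3, 12]
Extract 7: [4, -3, -1, 7, 12]
Extract 4: [-1, -3, 4, 7, 12]
Extract -1: [-3, -1, 4, 7, 12]


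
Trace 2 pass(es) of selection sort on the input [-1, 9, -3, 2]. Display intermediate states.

Pass 1: Select minimum -3 at index 2, swap -> [-3, 9, -1, 2]
Pass 2: Select minimum -1 at index 2, swap -> [-3, -1, 9, 2]


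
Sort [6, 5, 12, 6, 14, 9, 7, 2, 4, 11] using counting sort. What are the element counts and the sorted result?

Count array: [0, 0, 1, 0, 1, 1, 2, 1, 0, 1, 0, 1, 1, 0, 1]
(count[i] = number of elements equal to i)
Cumulative count: [0, 0, 1, 1, 2, 3, 5, 6, 6, 7, 7, 8, 9, 9, 10]
Sorted: [2, 4, 5, 6, 6, 7, 9, 11, 12, 14]


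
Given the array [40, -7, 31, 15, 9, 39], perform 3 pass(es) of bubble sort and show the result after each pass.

After pass 1: [-7, 31, 15, 9, 39, 40] (5 swaps)
After pass 2: [-7, 15, 9, 31, 39, 40] (2 swaps)
After pass 3: [-7, 9, 15, 31, 39, 40] (1 swaps)
Total swaps: 8


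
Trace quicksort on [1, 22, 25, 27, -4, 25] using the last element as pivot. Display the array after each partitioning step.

Partition 1: pivot=25 at index 4 -> [1, 22, 25, -4, 25, 27]
Partition 2: pivot=-4 at index 0 -> [-4, 22, 25, 1, 25, 27]
Partition 3: pivot=1 at index 1 -> [-4, 1, 25, 22, 25, 27]
Partition 4: pivot=22 at index 2 -> [-4, 1, 22, 25, 25, 27]


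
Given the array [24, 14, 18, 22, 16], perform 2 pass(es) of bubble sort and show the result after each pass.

After pass 1: [14, 18, 22, 16, 24] (4 swaps)
After pass 2: [14, 18, 16, 22, 24] (1 swaps)
Total swaps: 5


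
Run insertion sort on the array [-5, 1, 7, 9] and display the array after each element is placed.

First element -5 is already 'sorted'
Insert 1: shifted 0 elements -> [-5, 1, 7, 9]
Insert 7: shifted 0 elements -> [-5, 1, 7, 9]
Insert 9: shifted 0 elements -> [-5, 1, 7, 9]


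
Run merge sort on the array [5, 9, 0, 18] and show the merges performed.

Divide and conquer:
  Merge [5] + [9] -> [5, 9]
  Merge [0] + [18] -> [0, 18]
  Merge [5, 9] + [0, 18] -> [0, 5, 9, 18]


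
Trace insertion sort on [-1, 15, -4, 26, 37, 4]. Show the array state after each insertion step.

First element -1 is already 'sorted'
Insert 15: shifted 0 elements -> [-1, 15, -4, 26, 37, 4]
Insert -4: shifted 2 elements -> [-4, -1, 15, 26, 37, 4]
Insert 26: shifted 0 elements -> [-4, -1, 15, 26, 37, 4]
Insert 37: shifted 0 elements -> [-4, -1, 15, 26, 37, 4]
Insert 4: shifted 3 elements -> [-4, -1, 4, 15, 26, 37]


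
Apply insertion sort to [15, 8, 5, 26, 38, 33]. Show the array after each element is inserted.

First element 15 is already 'sorted'
Insert 8: shifted 1 elements -> [8, 15, 5, 26, 38, 33]
Insert 5: shifted 2 elements -> [5, 8, 15, 26, 38, 33]
Insert 26: shifted 0 elements -> [5, 8, 15, 26, 38, 33]
Insert 38: shifted 0 elements -> [5, 8, 15, 26, 38, 33]
Insert 33: shifted 1 elements -> [5, 8, 15, 26, 33, 38]


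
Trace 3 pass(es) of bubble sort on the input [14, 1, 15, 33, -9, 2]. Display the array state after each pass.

After pass 1: [1, 14, 15, -9, 2, 33] (3 swaps)
After pass 2: [1, 14, -9, 2, 15, 33] (2 swaps)
After pass 3: [1, -9, 2, 14, 15, 33] (2 swaps)
Total swaps: 7


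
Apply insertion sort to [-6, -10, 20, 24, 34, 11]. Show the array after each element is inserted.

First element -6 is already 'sorted'
Insert -10: shifted 1 elements -> [-10, -6, 20, 24, 34, 11]
Insert 20: shifted 0 elements -> [-10, -6, 20, 24, 34, 11]
Insert 24: shifted 0 elements -> [-10, -6, 20, 24, 34, 11]
Insert 34: shifted 0 elements -> [-10, -6, 20, 24, 34, 11]
Insert 11: shifted 3 elements -> [-10, -6, 11, 20, 24, 34]


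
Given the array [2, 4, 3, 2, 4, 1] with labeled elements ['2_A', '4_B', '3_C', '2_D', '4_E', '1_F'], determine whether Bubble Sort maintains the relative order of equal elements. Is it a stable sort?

Trace Bubble Sort on the labeled array (the key is the number; the letter only tracks identity):
  After pass 1: [2_A, 3_C, 2_D, 4_B, 1_F, 4_E]
  After pass 2: [2_A, 2_D, 3_C, 1_F, 4_B, 4_E]
  After pass 3: [2_A, 2_D, 1_F, 3_C, 4_B, 4_E]
  After pass 4: [2_A, 1_F, 2_D, 3_C, 4_B, 4_E]
  After pass 5: [1_F, 2_A, 2_D, 3_C, 4_B, 4_E]
Final order: [1_F, 2_A, 2_D, 3_C, 4_B, 4_E]
Equal keys:
  value 2: originally 2_A, 2_D; after sorting 2_A, 2_D -> order preserved
  value 4: originally 4_B, 4_E; after sorting 4_B, 4_E -> order preserved
All equal keys kept their original relative order. Bubble Sort is stable: it only swaps adjacent elements when the left one is strictly greater, so equal keys never move past each other.
Answer: Stable


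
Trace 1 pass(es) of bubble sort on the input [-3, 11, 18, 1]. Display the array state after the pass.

After pass 1: [-3, 11, 1, 18] (1 swaps)
Total swaps: 1


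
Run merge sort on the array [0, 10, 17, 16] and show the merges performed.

Divide and conquer:
  Merge [0] + [10] -> [0, 10]
  Merge [17] + [16] -> [16, 17]
  Merge [0, 10] + [16, 17] -> [0, 10, 16, 17]


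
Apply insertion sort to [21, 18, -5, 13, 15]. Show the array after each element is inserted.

First element 21 is already 'sorted'
Insert 18: shifted 1 elements -> [18, 21, -5, 13, 15]
Insert -5: shifted 2 elements -> [-5, 18, 21, 13, 15]
Insert 13: shifted 2 elements -> [-5, 13, 18, 21, 15]
Insert 15: shifted 2 elements -> [-5, 13, 15, 18, 21]


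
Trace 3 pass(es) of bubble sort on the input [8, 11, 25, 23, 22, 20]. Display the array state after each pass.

After pass 1: [8, 11, 23, 22, 20, 25] (3 swaps)
After pass 2: [8, 11, 22, 20, 23, 25] (2 swaps)
After pass 3: [8, 11, 20, 22, 23, 25] (1 swaps)
Total swaps: 6


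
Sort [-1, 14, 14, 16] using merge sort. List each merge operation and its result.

Divide and conquer:
  Merge [-1] + [14] -> [-1, 14]
  Merge [14] + [16] -> [14, 16]
  Merge [-1, 14] + [14, 16] -> [-1, 14, 14, 16]


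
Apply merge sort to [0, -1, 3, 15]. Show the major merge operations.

Divide and conquer:
  Merge [0] + [-1] -> [-1, 0]
  Merge [3] + [15] -> [3, 15]
  Merge [-1, 0] + [3, 15] -> [-1, 0, 3, 15]


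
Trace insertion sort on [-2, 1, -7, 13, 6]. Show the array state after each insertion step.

First element -2 is already 'sorted'
Insert 1: shifted 0 elements -> [-2, 1, -7, 13, 6]
Insert -7: shifted 2 elements -> [-7, -2, 1, 13, 6]
Insert 13: shifted 0 elements -> [-7, -2, 1, 13, 6]
Insert 6: shifted 1 elements -> [-7, -2, 1, 6, 13]


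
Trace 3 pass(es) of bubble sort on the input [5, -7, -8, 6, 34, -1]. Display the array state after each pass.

After pass 1: [-7, -8, 5, 6, -1, 34] (3 swaps)
After pass 2: [-8, -7, 5, -1, 6, 34] (2 swaps)
After pass 3: [-8, -7, -1, 5, 6, 34] (1 swaps)
Total swaps: 6


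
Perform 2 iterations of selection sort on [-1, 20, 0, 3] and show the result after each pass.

Pass 1: Select minimum -1 at index 0, swap -> [-1, 20, 0, 3]
Pass 2: Select minimum 0 at index 2, swap -> [-1, 0, 20, 3]


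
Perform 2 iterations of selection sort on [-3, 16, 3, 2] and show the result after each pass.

Pass 1: Select minimum -3 at index 0, swap -> [-3, 16, 3, 2]
Pass 2: Select minimum 2 at index 3, swap -> [-3, 2, 3, 16]


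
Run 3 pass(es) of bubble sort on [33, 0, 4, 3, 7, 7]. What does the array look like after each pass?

After pass 1: [0, 4, 3, 7, 7, 33] (5 swaps)
After pass 2: [0, 3, 4, 7, 7, 33] (1 swaps)
After pass 3: [0, 3, 4, 7, 7, 33] (0 swaps)
Total swaps: 6


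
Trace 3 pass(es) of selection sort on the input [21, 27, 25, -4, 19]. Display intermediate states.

Pass 1: Select minimum -4 at index 3, swap -> [-4, 27, 25, 21, 19]
Pass 2: Select minimum 19 at index 4, swap -> [-4, 19, 25, 21, 27]
Pass 3: Select minimum 21 at index 3, swap -> [-4, 19, 21, 25, 27]


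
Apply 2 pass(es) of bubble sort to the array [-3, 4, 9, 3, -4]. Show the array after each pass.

After pass 1: [-3, 4, 3, -4, 9] (2 swaps)
After pass 2: [-3, 3, -4, 4, 9] (2 swaps)
Total swaps: 4


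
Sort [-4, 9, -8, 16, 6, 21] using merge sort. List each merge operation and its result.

Divide and conquer:
  Merge [9] + [-8] -> [-8, 9]
  Merge [-4] + [-8, 9] -> [-8, -4, 9]
  Merge [6] + [21] -> [6, 21]
  Merge [16] + [6, 21] -> [6, 16, 21]
  Merge [-8, -4, 9] + [6, 16, 21] -> [-8, -4, 6, 9, 16, 21]


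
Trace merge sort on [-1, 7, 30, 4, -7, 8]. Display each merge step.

Divide and conquer:
  Merge [7] + [30] -> [7, 30]
  Merge [-1] + [7, 30] -> [-1, 7, 30]
  Merge [-7] + [8] -> [-7, 8]
  Merge [4] + [-7, 8] -> [-7, 4, 8]
  Merge [-1, 7, 30] + [-7, 4, 8] -> [-7, -1, 4, 7, 8, 30]


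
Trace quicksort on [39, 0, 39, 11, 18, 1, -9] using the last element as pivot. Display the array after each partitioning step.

Partition 1: pivot=-9 at index 0 -> [-9, 0, 39, 11, 18, 1, 39]
Partition 2: pivot=39 at index 6 -> [-9, 0, 39, 11, 18, 1, 39]
Partition 3: pivot=1 at index 2 -> [-9, 0, 1, 11, 18, 39, 39]
Partition 4: pivot=39 at index 5 -> [-9, 0, 1, 11, 18, 39, 39]
Partition 5: pivot=18 at index 4 -> [-9, 0, 1, 11, 18, 39, 39]


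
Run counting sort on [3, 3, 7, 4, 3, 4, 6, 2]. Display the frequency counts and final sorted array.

Count array: [0, 0, 1, 3, 2, 0, 1, 1]
(count[i] = number of elements equal to i)
Cumulative count: [0, 0, 1, 4, 6, 6, 7, 8]
Sorted: [2, 3, 3, 3, 4, 4, 6, 7]


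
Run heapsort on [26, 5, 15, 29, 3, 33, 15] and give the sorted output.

Build heap: [33, 29, 26, 5, 3, 15, 15]
Extract 33: [29, 15, 26, 5, 3, 15, 33]
Extract 29: [26, 15, 15, 5, 3, 29, 33]
Extract 26: [15, 5, 15, 3, 26, 29, 33]
Extract 15: [15, 5, 3, 15, 26, 29, 33]
Extract 15: [5, 3, 15, 15, 26, 29, 33]
Extract 5: [3, 5, 15, 15, 26, 29, 33]


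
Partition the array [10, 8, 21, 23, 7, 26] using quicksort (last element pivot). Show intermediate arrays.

Partition 1: pivot=26 at index 5 -> [10, 8, 21, 23, 7, 26]
Partition 2: pivot=7 at index 0 -> [7, 8, 21, 23, 10, 26]
Partition 3: pivot=10 at index 2 -> [7, 8, 10, 23, 21, 26]
Partition 4: pivot=21 at index 3 -> [7, 8, 10, 21, 23, 26]


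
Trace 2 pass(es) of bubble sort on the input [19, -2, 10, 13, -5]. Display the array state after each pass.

After pass 1: [-2, 10, 13, -5, 19] (4 swaps)
After pass 2: [-2, 10, -5, 13, 19] (1 swaps)
Total swaps: 5


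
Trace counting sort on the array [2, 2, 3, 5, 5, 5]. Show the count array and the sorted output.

Count array: [0, 0, 2, 1, 0, 3]
(count[i] = number of elements equal to i)
Cumulative count: [0, 0, 2, 3, 3, 6]
Sorted: [2, 2, 3, 5, 5, 5]


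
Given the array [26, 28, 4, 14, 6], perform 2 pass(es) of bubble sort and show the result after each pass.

After pass 1: [26, 4, 14, 6, 28] (3 swaps)
After pass 2: [4, 14, 6, 26, 28] (3 swaps)
Total swaps: 6


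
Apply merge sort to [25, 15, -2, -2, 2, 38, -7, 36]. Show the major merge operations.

Divide and conquer:
  Merge [25] + [15] -> [15, 25]
  Merge [-2] + [-2] -> [-2, -2]
  Merge [15, 25] + [-2, -2] -> [-2, -2, 15, 25]
  Merge [2] + [38] -> [2, 38]
  Merge [-7] + [36] -> [-7, 36]
  Merge [2, 38] + [-7, 36] -> [-7, 2, 36, 38]
  Merge [-2, -2, 15, 25] + [-7, 2, 36, 38] -> [-7, -2, -2, 2, 15, 25, 36, 38]


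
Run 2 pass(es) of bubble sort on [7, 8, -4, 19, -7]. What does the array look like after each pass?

After pass 1: [7, -4, 8, -7, 19] (2 swaps)
After pass 2: [-4, 7, -7, 8, 19] (2 swaps)
Total swaps: 4


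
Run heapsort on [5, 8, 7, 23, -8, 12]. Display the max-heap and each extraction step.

Build heap: [23, 8, 12, 5, -8, 7]
Extract 23: [12, 8, 7, 5, -8, 23]
Extract 12: [8, 5, 7, -8, 12, 23]
Extract 8: [7, 5, -8, 8, 12, 23]
Extract 7: [5, -8, 7, 8, 12, 23]
Extract 5: [-8, 5, 7, 8, 12, 23]


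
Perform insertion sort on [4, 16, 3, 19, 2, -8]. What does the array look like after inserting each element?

First element 4 is already 'sorted'
Insert 16: shifted 0 elements -> [4, 16, 3, 19, 2, -8]
Insert 3: shifted 2 elements -> [3, 4, 16, 19, 2, -8]
Insert 19: shifted 0 elements -> [3, 4, 16, 19, 2, -8]
Insert 2: shifted 4 elements -> [2, 3, 4, 16, 19, -8]
Insert -8: shifted 5 elements -> [-8, 2, 3, 4, 16, 19]


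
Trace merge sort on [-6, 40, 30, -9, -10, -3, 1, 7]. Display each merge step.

Divide and conquer:
  Merge [-6] + [40] -> [-6, 40]
  Merge [30] + [-9] -> [-9, 30]
  Merge [-6, 40] + [-9, 30] -> [-9, -6, 30, 40]
  Merge [-10] + [-3] -> [-10, -3]
  Merge [1] + [7] -> [1, 7]
  Merge [-10, -3] + [1, 7] -> [-10, -3, 1, 7]
  Merge [-9, -6, 30, 40] + [-10, -3, 1, 7] -> [-10, -9, -6, -3, 1, 7, 30, 40]


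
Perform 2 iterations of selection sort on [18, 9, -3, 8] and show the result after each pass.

Pass 1: Select minimum -3 at index 2, swap -> [-3, 9, 18, 8]
Pass 2: Select minimum 8 at index 3, swap -> [-3, 8, 18, 9]


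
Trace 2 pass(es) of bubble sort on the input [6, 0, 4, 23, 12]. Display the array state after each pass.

After pass 1: [0, 4, 6, 12, 23] (3 swaps)
After pass 2: [0, 4, 6, 12, 23] (0 swaps)
Total swaps: 3


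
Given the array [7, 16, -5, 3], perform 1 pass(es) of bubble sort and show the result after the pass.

After pass 1: [7, -5, 3, 16] (2 swaps)
Total swaps: 2


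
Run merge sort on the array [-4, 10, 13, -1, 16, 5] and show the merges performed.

Divide and conquer:
  Merge [10] + [13] -> [10, 13]
  Merge [-4] + [10, 13] -> [-4, 10, 13]
  Merge [16] + [5] -> [5, 16]
  Merge [-1] + [5, 16] -> [-1, 5, 16]
  Merge [-4, 10, 13] + [-1, 5, 16] -> [-4, -1, 5, 10, 13, 16]


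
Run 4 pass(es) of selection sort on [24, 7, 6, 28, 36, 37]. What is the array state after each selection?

Pass 1: Select minimum 6 at index 2, swap -> [6, 7, 24, 28, 36, 37]
Pass 2: Select minimum 7 at index 1, swap -> [6, 7, 24, 28, 36, 37]
Pass 3: Select minimum 24 at index 2, swap -> [6, 7, 24, 28, 36, 37]
Pass 4: Select minimum 28 at index 3, swap -> [6, 7, 24, 28, 36, 37]


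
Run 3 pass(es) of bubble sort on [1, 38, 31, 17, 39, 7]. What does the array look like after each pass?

After pass 1: [1, 31, 17, 38, 7, 39] (3 swaps)
After pass 2: [1, 17, 31, 7, 38, 39] (2 swaps)
After pass 3: [1, 17, 7, 31, 38, 39] (1 swaps)
Total swaps: 6


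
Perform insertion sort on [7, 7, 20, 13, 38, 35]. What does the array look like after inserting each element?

First element 7 is already 'sorted'
Insert 7: shifted 0 elements -> [7, 7, 20, 13, 38, 35]
Insert 20: shifted 0 elements -> [7, 7, 20, 13, 38, 35]
Insert 13: shifted 1 elements -> [7, 7, 13, 20, 38, 35]
Insert 38: shifted 0 elements -> [7, 7, 13, 20, 38, 35]
Insert 35: shifted 1 elements -> [7, 7, 13, 20, 35, 38]


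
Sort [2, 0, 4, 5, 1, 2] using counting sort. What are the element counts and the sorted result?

Count array: [1, 1, 2, 0, 1, 1]
(count[i] = number of elements equal to i)
Cumulative count: [1, 2, 4, 4, 5, 6]
Sorted: [0, 1, 2, 2, 4, 5]


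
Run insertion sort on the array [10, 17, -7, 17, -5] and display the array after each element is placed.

First element 10 is already 'sorted'
Insert 17: shifted 0 elements -> [10, 17, -7, 17, -5]
Insert -7: shifted 2 elements -> [-7, 10, 17, 17, -5]
Insert 17: shifted 0 elements -> [-7, 10, 17, 17, -5]
Insert -5: shifted 3 elements -> [-7, -5, 10, 17, 17]


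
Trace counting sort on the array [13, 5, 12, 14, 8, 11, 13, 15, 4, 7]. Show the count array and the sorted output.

Count array: [0, 0, 0, 0, 1, 1, 0, 1, 1, 0, 0, 1, 1, 2, 1, 1]
(count[i] = number of elements equal to i)
Cumulative count: [0, 0, 0, 0, 1, 2, 2, 3, 4, 4, 4, 5, 6, 8, 9, 10]
Sorted: [4, 5, 7, 8, 11, 12, 13, 13, 14, 15]


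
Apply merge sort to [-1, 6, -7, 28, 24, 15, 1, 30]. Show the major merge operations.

Divide and conquer:
  Merge [-1] + [6] -> [-1, 6]
  Merge [-7] + [28] -> [-7, 28]
  Merge [-1, 6] + [-7, 28] -> [-7, -1, 6, 28]
  Merge [24] + [15] -> [15, 24]
  Merge [1] + [30] -> [1, 30]
  Merge [15, 24] + [1, 30] -> [1, 15, 24, 30]
  Merge [-7, -1, 6, 28] + [1, 15, 24, 30] -> [-7, -1, 1, 6, 15, 24, 28, 30]


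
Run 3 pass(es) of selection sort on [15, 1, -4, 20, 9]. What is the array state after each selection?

Pass 1: Select minimum -4 at index 2, swap -> [-4, 1, 15, 20, 9]
Pass 2: Select minimum 1 at index 1, swap -> [-4, 1, 15, 20, 9]
Pass 3: Select minimum 9 at index 4, swap -> [-4, 1, 9, 20, 15]


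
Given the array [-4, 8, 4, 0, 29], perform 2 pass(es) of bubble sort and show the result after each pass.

After pass 1: [-4, 4, 0, 8, 29] (2 swaps)
After pass 2: [-4, 0, 4, 8, 29] (1 swaps)
Total swaps: 3


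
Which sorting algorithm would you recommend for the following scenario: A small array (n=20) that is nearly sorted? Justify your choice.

Best choice: Insertion sort
Reason: Insertion sort is O(n) for nearly sorted arrays and has low overhead


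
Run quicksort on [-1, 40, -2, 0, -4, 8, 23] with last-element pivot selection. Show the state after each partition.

Partition 1: pivot=23 at index 5 -> [-1, -2, 0, -4, 8, 23, 40]
Partition 2: pivot=8 at index 4 -> [-1, -2, 0, -4, 8, 23, 40]
Partition 3: pivot=-4 at index 0 -> [-4, -2, 0, -1, 8, 23, 40]
Partition 4: pivot=-1 at index 2 -> [-4, -2, -1, 0, 8, 23, 40]


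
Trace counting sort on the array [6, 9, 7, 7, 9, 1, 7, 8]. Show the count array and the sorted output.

Count array: [0, 1, 0, 0, 0, 0, 1, 3, 1, 2]
(count[i] = number of elements equal to i)
Cumulative count: [0, 1, 1, 1, 1, 1, 2, 5, 6, 8]
Sorted: [1, 6, 7, 7, 7, 8, 9, 9]


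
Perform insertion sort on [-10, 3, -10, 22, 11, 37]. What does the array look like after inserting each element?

First element -10 is already 'sorted'
Insert 3: shifted 0 elements -> [-10, 3, -10, 22, 11, 37]
Insert -10: shifted 1 elements -> [-10, -10, 3, 22, 11, 37]
Insert 22: shifted 0 elements -> [-10, -10, 3, 22, 11, 37]
Insert 11: shifted 1 elements -> [-10, -10, 3, 11, 22, 37]
Insert 37: shifted 0 elements -> [-10, -10, 3, 11, 22, 37]


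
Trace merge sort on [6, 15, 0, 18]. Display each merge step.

Divide and conquer:
  Merge [6] + [15] -> [6, 15]
  Merge [0] + [18] -> [0, 18]
  Merge [6, 15] + [0, 18] -> [0, 6, 15, 18]


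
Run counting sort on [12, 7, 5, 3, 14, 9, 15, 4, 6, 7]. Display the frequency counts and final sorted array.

Count array: [0, 0, 0, 1, 1, 1, 1, 2, 0, 1, 0, 0, 1, 0, 1, 1]
(count[i] = number of elements equal to i)
Cumulative count: [0, 0, 0, 1, 2, 3, 4, 6, 6, 7, 7, 7, 8, 8, 9, 10]
Sorted: [3, 4, 5, 6, 7, 7, 9, 12, 14, 15]


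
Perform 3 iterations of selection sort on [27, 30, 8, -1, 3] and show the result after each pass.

Pass 1: Select minimum -1 at index 3, swap -> [-1, 30, 8, 27, 3]
Pass 2: Select minimum 3 at index 4, swap -> [-1, 3, 8, 27, 30]
Pass 3: Select minimum 8 at index 2, swap -> [-1, 3, 8, 27, 30]


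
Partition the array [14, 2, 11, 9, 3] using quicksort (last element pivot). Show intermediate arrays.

Partition 1: pivot=3 at index 1 -> [2, 3, 11, 9, 14]
Partition 2: pivot=14 at index 4 -> [2, 3, 11, 9, 14]
Partition 3: pivot=9 at index 2 -> [2, 3, 9, 11, 14]


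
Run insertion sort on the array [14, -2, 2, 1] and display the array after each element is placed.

First element 14 is already 'sorted'
Insert -2: shifted 1 elements -> [-2, 14, 2, 1]
Insert 2: shifted 1 elements -> [-2, 2, 14, 1]
Insert 1: shifted 2 elements -> [-2, 1, 2, 14]


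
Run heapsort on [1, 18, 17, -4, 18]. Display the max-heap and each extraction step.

Build heap: [18, 18, 17, -4, 1]
Extract 18: [18, 1, 17, -4, 18]
Extract 18: [17, 1, -4, 18, 18]
Extract 17: [1, -4, 17, 18, 18]
Extract 1: [-4, 1, 17, 18, 18]


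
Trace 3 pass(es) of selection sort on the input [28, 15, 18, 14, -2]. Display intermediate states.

Pass 1: Select minimum -2 at index 4, swap -> [-2, 15, 18, 14, 28]
Pass 2: Select minimum 14 at index 3, swap -> [-2, 14, 18, 15, 28]
Pass 3: Select minimum 15 at index 3, swap -> [-2, 14, 15, 18, 28]


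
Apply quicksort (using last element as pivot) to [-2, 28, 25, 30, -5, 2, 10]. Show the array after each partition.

Partition 1: pivot=10 at index 3 -> [-2, -5, 2, 10, 28, 25, 30]
Partition 2: pivot=2 at index 2 -> [-2, -5, 2, 10, 28, 25, 30]
Partition 3: pivot=-5 at index 0 -> [-5, -2, 2, 10, 28, 25, 30]
Partition 4: pivot=30 at index 6 -> [-5, -2, 2, 10, 28, 25, 30]
Partition 5: pivot=25 at index 4 -> [-5, -2, 2, 10, 25, 28, 30]


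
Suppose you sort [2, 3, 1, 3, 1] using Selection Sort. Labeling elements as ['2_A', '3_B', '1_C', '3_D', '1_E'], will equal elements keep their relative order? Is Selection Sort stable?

Trace Selection Sort on the labeled array (the key is the number; the letter only tracks identity):
  Pass 1: minimum of unsorted part is 1_C at index 2; swap it with 2_A at index 0 -> [1_C, 3_B, 2_A, 3_D, 1_E]
  Pass 2: minimum of unsorted part is 1_E at index 4; swap it with 3_B at index 1 -> [1_C, 1_E, 2_A, 3_D, 3_B]
  Pass 3: minimum 2_A is already at index 2; no swap -> [1_C, 1_E, 2_A, 3_D, 3_B]
  Pass 4: minimum 3_D is already at index 3; no swap -> [1_C, 1_E, 2_A, 3_D, 3_B]
Final order: [1_C, 1_E, 2_A, 3_D, 3_B]
Equal keys:
  value 1: originally 1_C, 1_E; after sorting 1_C, 1_E -> order preserved
  value 3: originally 3_B, 3_D; after sorting 3_D, 3_B -> order changed
Equal keys were reordered, so Selection Sort is not stable: the long-range swap that moves the minimum into place can carry an element past an equal key. (One such input is enough; an unstable sort may happen to preserve order on other inputs, but it gives no guarantee.)
Answer: Not stable


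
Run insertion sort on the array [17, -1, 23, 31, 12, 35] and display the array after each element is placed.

First element 17 is already 'sorted'
Insert -1: shifted 1 elements -> [-1, 17, 23, 31, 12, 35]
Insert 23: shifted 0 elements -> [-1, 17, 23, 31, 12, 35]
Insert 31: shifted 0 elements -> [-1, 17, 23, 31, 12, 35]
Insert 12: shifted 3 elements -> [-1, 12, 17, 23, 31, 35]
Insert 35: shifted 0 elements -> [-1, 12, 17, 23, 31, 35]


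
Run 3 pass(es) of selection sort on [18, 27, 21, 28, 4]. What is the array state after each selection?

Pass 1: Select minimum 4 at index 4, swap -> [4, 27, 21, 28, 18]
Pass 2: Select minimum 18 at index 4, swap -> [4, 18, 21, 28, 27]
Pass 3: Select minimum 21 at index 2, swap -> [4, 18, 21, 28, 27]


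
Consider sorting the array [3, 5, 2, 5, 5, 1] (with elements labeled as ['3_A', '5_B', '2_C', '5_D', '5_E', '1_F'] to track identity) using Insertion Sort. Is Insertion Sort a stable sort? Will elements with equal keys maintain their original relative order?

Trace Insertion Sort on the labeled array (the key is the number; the letter only tracks identity):
  Insert 5_B at index 1: [3_A, 5_B, 2_C, 5_D, 5_E, 1_F]
  Insert 2_C at index 0: [2_C, 3_A, 5_B, 5_D, 5_E, 1_F]
  Insert 5_D at index 3: [2_C, 3_A, 5_B, 5_D, 5_E, 1_F]
  Insert 5_E at index 4: [2_C, 3_A, 5_B, 5_D, 5_E, 1_F]
  Insert 1_F at index 0: [1_F, 2_C, 3_A, 5_B, 5_D, 5_E]
Final order: [1_F, 2_C, 3_A, 5_B, 5_D, 5_E]
Equal keys:
  value 5: originally 5_B, 5_D, 5_E; after sorting 5_B, 5_D, 5_E -> order preserved
All equal keys kept their original relative order. Insertion Sort is stable: elements are shifted only while they are strictly greater than the key, so a key is inserted after any equal elements already placed.
Answer: Stable


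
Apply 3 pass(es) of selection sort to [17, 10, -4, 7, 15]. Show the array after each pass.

Pass 1: Select minimum -4 at index 2, swap -> [-4, 10, 17, 7, 15]
Pass 2: Select minimum 7 at index 3, swap -> [-4, 7, 17, 10, 15]
Pass 3: Select minimum 10 at index 3, swap -> [-4, 7, 10, 17, 15]


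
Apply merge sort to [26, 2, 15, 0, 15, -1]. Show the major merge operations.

Divide and conquer:
  Merge [2] + [15] -> [2, 15]
  Merge [26] + [2, 15] -> [2, 15, 26]
  Merge [15] + [-1] -> [-1, 15]
  Merge [0] + [-1, 15] -> [-1, 0, 15]
  Merge [2, 15, 26] + [-1, 0, 15] -> [-1, 0, 2, 15, 15, 26]


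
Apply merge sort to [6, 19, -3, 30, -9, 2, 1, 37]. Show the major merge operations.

Divide and conquer:
  Merge [6] + [19] -> [6, 19]
  Merge [-3] + [30] -> [-3, 30]
  Merge [6, 19] + [-3, 30] -> [-3, 6, 19, 30]
  Merge [-9] + [2] -> [-9, 2]
  Merge [1] + [37] -> [1, 37]
  Merge [-9, 2] + [1, 37] -> [-9, 1, 2, 37]
  Merge [-3, 6, 19, 30] + [-9, 1, 2, 37] -> [-9, -3, 1, 2, 6, 19, 30, 37]


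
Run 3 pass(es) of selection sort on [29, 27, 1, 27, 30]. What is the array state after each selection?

Pass 1: Select minimum 1 at index 2, swap -> [1, 27, 29, 27, 30]
Pass 2: Select minimum 27 at index 1, swap -> [1, 27, 29, 27, 30]
Pass 3: Select minimum 27 at index 3, swap -> [1, 27, 27, 29, 30]


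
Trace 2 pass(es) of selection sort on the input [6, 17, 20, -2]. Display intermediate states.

Pass 1: Select minimum -2 at index 3, swap -> [-2, 17, 20, 6]
Pass 2: Select minimum 6 at index 3, swap -> [-2, 6, 20, 17]


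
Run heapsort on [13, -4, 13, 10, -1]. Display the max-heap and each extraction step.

Build heap: [13, 10, 13, -4, -1]
Extract 13: [13, 10, -1, -4, 13]
Extract 13: [10, -4, -1, 13, 13]
Extract 10: [-1, -4, 10, 13, 13]
Extract -1: [-4, -1, 10, 13, 13]


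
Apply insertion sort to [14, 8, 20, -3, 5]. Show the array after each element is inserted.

First element 14 is already 'sorted'
Insert 8: shifted 1 elements -> [8, 14, 20, -3, 5]
Insert 20: shifted 0 elements -> [8, 14, 20, -3, 5]
Insert -3: shifted 3 elements -> [-3, 8, 14, 20, 5]
Insert 5: shifted 3 elements -> [-3, 5, 8, 14, 20]


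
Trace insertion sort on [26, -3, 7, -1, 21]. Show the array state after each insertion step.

First element 26 is already 'sorted'
Insert -3: shifted 1 elements -> [-3, 26, 7, -1, 21]
Insert 7: shifted 1 elements -> [-3, 7, 26, -1, 21]
Insert -1: shifted 2 elements -> [-3, -1, 7, 26, 21]
Insert 21: shifted 1 elements -> [-3, -1, 7, 21, 26]


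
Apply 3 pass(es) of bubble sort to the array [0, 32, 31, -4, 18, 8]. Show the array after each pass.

After pass 1: [0, 31, -4, 18, 8, 32] (4 swaps)
After pass 2: [0, -4, 18, 8, 31, 32] (3 swaps)
After pass 3: [-4, 0, 8, 18, 31, 32] (2 swaps)
Total swaps: 9


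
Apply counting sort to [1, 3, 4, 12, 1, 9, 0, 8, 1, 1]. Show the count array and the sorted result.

Count array: [1, 4, 0, 1, 1, 0, 0, 0, 1, 1, 0, 0, 1]
(count[i] = number of elements equal to i)
Cumulative count: [1, 5, 5, 6, 7, 7, 7, 7, 8, 9, 9, 9, 10]
Sorted: [0, 1, 1, 1, 1, 3, 4, 8, 9, 12]


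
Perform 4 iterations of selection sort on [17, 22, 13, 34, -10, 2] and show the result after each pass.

Pass 1: Select minimum -10 at index 4, swap -> [-10, 22, 13, 34, 17, 2]
Pass 2: Select minimum 2 at index 5, swap -> [-10, 2, 13, 34, 17, 22]
Pass 3: Select minimum 13 at index 2, swap -> [-10, 2, 13, 34, 17, 22]
Pass 4: Select minimum 17 at index 4, swap -> [-10, 2, 13, 17, 34, 22]


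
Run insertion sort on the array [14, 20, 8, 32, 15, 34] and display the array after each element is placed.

First element 14 is already 'sorted'
Insert 20: shifted 0 elements -> [14, 20, 8, 32, 15, 34]
Insert 8: shifted 2 elements -> [8, 14, 20, 32, 15, 34]
Insert 32: shifted 0 elements -> [8, 14, 20, 32, 15, 34]
Insert 15: shifted 2 elements -> [8, 14, 15, 20, 32, 34]
Insert 34: shifted 0 elements -> [8, 14, 15, 20, 32, 34]


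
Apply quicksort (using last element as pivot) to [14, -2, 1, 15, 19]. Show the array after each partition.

Partition 1: pivot=19 at index 4 -> [14, -2, 1, 15, 19]
Partition 2: pivot=15 at index 3 -> [14, -2, 1, 15, 19]
Partition 3: pivot=1 at index 1 -> [-2, 1, 14, 15, 19]


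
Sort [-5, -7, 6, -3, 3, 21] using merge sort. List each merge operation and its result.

Divide and conquer:
  Merge [-7] + [6] -> [-7, 6]
  Merge [-5] + [-7, 6] -> [-7, -5, 6]
  Merge [3] + [21] -> [3, 21]
  Merge [-3] + [3, 21] -> [-3, 3, 21]
  Merge [-7, -5, 6] + [-3, 3, 21] -> [-7, -5, -3, 3, 6, 21]


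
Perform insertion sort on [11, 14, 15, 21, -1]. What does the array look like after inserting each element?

First element 11 is already 'sorted'
Insert 14: shifted 0 elements -> [11, 14, 15, 21, -1]
Insert 15: shifted 0 elements -> [11, 14, 15, 21, -1]
Insert 21: shifted 0 elements -> [11, 14, 15, 21, -1]
Insert -1: shifted 4 elements -> [-1, 11, 14, 15, 21]


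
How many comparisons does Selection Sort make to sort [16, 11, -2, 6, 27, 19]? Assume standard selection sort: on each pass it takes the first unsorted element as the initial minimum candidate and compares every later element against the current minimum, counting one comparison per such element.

Pass 1: scan indices 1..5 for the minimum = 5 comparison(s); min is -2, place at index 0 -> [-2, 11, 16, 6, 27, 19]
Pass 2: scan indices 2..5 for the minimum = 4 comparison(s); min is 6, place at index 1 -> [-2, 6, 16, 11, 27, 19]
Pass 3: scan indices 3..5 for the minimum = 3 comparison(s); min is 11, place at index 2 -> [-2, 6, 11, 16, 27, 19]
Pass 4: scan indices 4..5 for the minimum = 2 comparison(s); min is 16, place at index 3 -> [-2, 6, 11, 16, 27, 19]
Pass 5: scan indices 5..5 for the minimum = 1 comparison(s); min is 19, place at index 4 -> [-2, 6, 11, 16, 19, 27]
Selection sort always scans the whole unsorted suffix, so the count is (n-1) + (n-2) + ... + 1 = n(n-1)/2 = 6*5/2 = 15 regardless of the input order.
Total comparisons: 5 + 4 + 3 + 2 + 1 = 15


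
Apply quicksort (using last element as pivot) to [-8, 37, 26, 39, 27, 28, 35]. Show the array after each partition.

Partition 1: pivot=35 at index 4 -> [-8, 26, 27, 28, 35, 39, 37]
Partition 2: pivot=28 at index 3 -> [-8, 26, 27, 28, 35, 39, 37]
Partition 3: pivot=27 at index 2 -> [-8, 26, 27, 28, 35, 39, 37]
Partition 4: pivot=26 at index 1 -> [-8, 26, 27, 28, 35, 39, 37]
Partition 5: pivot=37 at index 5 -> [-8, 26, 27, 28, 35, 37, 39]


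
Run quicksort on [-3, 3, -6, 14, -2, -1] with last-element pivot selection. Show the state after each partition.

Partition 1: pivot=-1 at index 3 -> [-3, -6, -2, -1, 3, 14]
Partition 2: pivot=-2 at index 2 -> [-3, -6, -2, -1, 3, 14]
Partition 3: pivot=-6 at index 0 -> [-6, -3, -2, -1, 3, 14]
Partition 4: pivot=14 at index 5 -> [-6, -3, -2, -1, 3, 14]


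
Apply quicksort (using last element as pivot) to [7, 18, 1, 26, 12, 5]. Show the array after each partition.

Partition 1: pivot=5 at index 1 -> [1, 5, 7, 26, 12, 18]
Partition 2: pivot=18 at index 4 -> [1, 5, 7, 12, 18, 26]
Partition 3: pivot=12 at index 3 -> [1, 5, 7, 12, 18, 26]


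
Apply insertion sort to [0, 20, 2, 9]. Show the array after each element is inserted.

First element 0 is already 'sorted'
Insert 20: shifted 0 elements -> [0, 20, 2, 9]
Insert 2: shifted 1 elements -> [0, 2, 20, 9]
Insert 9: shifted 1 elements -> [0, 2, 9, 20]


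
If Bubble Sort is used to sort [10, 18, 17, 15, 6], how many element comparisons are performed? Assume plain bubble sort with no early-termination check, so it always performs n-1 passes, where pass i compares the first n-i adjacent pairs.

Pass 1: compare adjacent pairs (0,1)..(3,4) = 4 comparison(s), 3 swap(s) -> [10, 17, 15, 6, 18]
Pass 2: compare adjacent pairs (0,1)..(2,3) = 3 comparison(s), 2 swap(s) -> [10, 15, 6, 17, 18]
Pass 3: compare adjacent pairs (0,1)..(1,2) = 2 comparison(s), 1 swap(s) -> [10, 6, 15, 17, 18]
Pass 4: compare adjacent pairs (0,1)..(0,1) = 1 comparison(s), 1 swap(s) -> [6, 10, 15, 17, 18]
Total comparisons: 4 + 3 + 2 + 1 = 10


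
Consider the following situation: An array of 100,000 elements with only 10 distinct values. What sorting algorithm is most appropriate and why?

Best choice: 3-way quicksort or Counting sort
Reason: 3-way (Dutch national flag) partitioning groups every copy of the pivot together, so with only d=10 distinct keys quicksort finishes in O(n log d) expected time, which is effectively linear; counting sort runs in O(n + k) where k is the size of the key range (not the number of distinct values), so it is linear when the 10 values are integers drawn from a small known range
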